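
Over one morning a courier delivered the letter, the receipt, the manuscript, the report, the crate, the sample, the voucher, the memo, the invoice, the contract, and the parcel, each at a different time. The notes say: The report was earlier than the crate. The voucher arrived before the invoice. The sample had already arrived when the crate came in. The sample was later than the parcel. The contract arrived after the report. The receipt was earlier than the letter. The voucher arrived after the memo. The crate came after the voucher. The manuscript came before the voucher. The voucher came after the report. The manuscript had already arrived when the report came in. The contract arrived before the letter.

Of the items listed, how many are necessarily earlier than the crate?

6

Directly stated before the crate: the report, the sample, and the voucher.
The manuscript reaches the crate via the manuscript → the report → the crate.
The memo reaches the crate via the memo → the voucher → the crate.
The parcel reaches the crate via the parcel → the sample → the crate.
No chain forces the invoice (or any of the others) ahead of the crate.
That's the manuscript, the memo, the parcel, the report, the sample, and the voucher — 6 in all.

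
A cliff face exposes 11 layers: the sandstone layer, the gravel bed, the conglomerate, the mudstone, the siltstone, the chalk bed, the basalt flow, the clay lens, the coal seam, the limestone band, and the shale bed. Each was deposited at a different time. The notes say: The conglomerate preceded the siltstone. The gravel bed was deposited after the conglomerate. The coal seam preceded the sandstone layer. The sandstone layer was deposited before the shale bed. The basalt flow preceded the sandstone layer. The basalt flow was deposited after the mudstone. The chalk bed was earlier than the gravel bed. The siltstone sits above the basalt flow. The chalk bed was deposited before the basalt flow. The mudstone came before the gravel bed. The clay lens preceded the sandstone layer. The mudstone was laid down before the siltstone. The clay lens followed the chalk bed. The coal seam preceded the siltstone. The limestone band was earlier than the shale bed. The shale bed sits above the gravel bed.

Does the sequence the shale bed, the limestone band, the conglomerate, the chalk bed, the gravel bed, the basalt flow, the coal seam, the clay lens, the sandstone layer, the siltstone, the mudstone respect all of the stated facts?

The constraints require the sandstone layer before the shale bed, but in the proposed sequence the shale bed appears ahead of the sandstone layer. That one violation is enough.

no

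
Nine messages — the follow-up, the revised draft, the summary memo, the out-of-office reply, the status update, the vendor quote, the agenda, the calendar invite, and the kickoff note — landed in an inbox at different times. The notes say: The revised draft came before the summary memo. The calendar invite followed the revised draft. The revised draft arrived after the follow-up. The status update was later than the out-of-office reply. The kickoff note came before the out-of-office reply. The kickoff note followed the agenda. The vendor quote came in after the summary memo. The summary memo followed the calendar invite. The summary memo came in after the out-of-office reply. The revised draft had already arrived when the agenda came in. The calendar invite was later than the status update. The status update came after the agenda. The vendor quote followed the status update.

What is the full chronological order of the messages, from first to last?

the follow-up, the revised draft, the agenda, the kickoff note, the out-of-office reply, the status update, the calendar invite, the summary memo, the vendor quote

The constraints fix every adjacent pair, so only one ordering works:
the follow-up → the revised draft → the agenda → the kickoff note → the out-of-office reply → the status update → the calendar invite → the summary memo → the vendor quote.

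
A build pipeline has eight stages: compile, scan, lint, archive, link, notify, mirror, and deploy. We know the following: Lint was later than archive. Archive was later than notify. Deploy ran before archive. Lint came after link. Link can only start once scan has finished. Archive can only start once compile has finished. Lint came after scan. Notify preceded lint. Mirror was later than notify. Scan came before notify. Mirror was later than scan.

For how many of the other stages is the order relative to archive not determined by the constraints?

2

Forced before archive: compile, deploy, notify, and scan; forced after archive: lint.
That leaves link and mirror with no forced order relative to archive — 2.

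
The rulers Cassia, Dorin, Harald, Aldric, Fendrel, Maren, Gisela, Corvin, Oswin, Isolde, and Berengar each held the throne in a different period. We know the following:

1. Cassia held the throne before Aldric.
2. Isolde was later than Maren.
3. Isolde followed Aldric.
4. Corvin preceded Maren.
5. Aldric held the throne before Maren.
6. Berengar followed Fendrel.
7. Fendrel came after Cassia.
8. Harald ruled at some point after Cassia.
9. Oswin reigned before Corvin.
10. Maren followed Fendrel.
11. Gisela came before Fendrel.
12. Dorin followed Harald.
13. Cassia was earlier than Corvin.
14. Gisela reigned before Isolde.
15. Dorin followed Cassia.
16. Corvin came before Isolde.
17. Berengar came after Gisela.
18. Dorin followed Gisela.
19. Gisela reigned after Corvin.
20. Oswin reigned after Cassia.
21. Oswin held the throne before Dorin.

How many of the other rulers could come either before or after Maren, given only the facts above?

Forced before Maren: Aldric, Cassia, Corvin, Fendrel, Gisela, and Oswin; forced after Maren: Isolde.
That leaves Berengar, Dorin, and Harald with no forced order relative to Maren — 3.

3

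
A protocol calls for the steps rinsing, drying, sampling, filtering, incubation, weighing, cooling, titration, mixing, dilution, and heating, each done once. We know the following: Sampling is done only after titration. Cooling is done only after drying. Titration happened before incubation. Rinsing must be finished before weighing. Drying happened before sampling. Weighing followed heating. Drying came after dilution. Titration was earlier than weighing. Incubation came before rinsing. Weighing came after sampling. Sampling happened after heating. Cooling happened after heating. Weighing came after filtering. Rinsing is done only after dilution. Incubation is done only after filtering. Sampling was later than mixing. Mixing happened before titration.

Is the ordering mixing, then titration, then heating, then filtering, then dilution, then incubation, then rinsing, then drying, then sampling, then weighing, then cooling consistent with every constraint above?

Check each stated constraint against the proposed order — e.g. mixing is ahead of sampling; titration is ahead of weighing. Every pair is in the required order; nothing is violated.

yes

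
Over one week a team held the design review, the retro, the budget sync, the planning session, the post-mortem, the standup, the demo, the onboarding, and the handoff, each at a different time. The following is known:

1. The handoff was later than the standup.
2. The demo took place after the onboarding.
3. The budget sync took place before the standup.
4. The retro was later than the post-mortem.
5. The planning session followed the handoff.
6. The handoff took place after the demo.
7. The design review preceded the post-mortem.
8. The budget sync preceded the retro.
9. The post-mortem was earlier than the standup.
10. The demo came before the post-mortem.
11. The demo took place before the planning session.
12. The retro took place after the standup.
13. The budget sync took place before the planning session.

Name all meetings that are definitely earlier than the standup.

Directly stated before the standup: the budget sync and the post-mortem.
The demo reaches the standup via the demo → the post-mortem → the standup.
The design review reaches the standup via the design review → the post-mortem → the standup.
The onboarding reaches the standup via the onboarding → the demo → the post-mortem → the standup.

the budget sync, the demo, the design review, the onboarding, the post-mortem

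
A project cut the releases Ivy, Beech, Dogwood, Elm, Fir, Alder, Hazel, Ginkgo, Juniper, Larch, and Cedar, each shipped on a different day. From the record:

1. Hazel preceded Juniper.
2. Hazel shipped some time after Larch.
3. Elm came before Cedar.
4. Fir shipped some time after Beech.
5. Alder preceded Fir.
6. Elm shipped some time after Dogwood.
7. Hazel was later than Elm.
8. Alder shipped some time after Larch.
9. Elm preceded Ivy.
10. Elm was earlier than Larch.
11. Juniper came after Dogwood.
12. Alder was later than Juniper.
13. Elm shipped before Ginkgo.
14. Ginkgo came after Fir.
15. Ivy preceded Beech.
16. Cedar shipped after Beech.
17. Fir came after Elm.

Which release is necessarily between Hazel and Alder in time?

Tracing the constraints gives Hazel → Juniper → Alder, so Juniper sits after Hazel and before Alder.
No other release is forced both after Hazel and before Alder.

Juniper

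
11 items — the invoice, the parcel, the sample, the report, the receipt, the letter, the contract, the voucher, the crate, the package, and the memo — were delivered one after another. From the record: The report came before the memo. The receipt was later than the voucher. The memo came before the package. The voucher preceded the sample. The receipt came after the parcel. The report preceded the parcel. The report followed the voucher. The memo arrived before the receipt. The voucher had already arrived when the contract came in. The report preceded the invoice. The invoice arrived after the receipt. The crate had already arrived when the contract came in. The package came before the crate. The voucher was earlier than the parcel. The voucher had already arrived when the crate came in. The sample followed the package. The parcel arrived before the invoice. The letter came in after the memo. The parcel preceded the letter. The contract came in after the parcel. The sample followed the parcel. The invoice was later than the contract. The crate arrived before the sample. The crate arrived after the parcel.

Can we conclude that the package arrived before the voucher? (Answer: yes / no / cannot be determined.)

Tracing the constraints gives the voucher → the report → the memo → the package, so the voucher must come before the package.
That means the package cannot be before the voucher.

no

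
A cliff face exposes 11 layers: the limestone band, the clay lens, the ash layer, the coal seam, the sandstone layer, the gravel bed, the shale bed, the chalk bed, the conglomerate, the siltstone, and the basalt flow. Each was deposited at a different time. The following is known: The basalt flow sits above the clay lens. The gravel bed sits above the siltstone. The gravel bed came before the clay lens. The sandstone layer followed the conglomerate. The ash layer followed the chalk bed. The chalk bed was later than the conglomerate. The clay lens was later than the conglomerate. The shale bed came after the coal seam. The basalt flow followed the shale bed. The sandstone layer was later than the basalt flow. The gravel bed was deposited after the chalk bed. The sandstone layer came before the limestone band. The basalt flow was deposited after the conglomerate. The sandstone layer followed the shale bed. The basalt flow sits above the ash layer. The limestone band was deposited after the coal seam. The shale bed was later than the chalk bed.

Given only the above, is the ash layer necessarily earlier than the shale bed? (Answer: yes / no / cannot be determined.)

No chain of stated constraints runs from the ash layer to the shale bed, and none runs from the shale bed to the ash layer either.
So the relative order of the ash layer and the shale bed is not fixed by the given facts.

cannot be determined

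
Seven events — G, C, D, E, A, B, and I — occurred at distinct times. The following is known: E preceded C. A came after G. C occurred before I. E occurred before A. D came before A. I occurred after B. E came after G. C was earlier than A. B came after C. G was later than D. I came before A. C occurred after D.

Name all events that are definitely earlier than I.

B, C, D, E, G

Directly stated before I: B and C.
D reaches I via D → C → I.
E reaches I via E → C → I.
G reaches I via G → E → C → I.
No chain forces A ahead of I.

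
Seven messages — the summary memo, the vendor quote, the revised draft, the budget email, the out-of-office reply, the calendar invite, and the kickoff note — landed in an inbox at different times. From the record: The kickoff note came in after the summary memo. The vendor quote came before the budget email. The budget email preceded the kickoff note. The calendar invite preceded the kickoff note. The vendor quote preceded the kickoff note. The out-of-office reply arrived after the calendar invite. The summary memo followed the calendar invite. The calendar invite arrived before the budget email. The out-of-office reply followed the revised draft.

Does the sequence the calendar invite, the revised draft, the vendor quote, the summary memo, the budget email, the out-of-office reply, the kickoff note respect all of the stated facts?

yes

Check each stated constraint against the proposed order — e.g. the calendar invite is ahead of the out-of-office reply; the calendar invite is ahead of the kickoff note. Every pair is in the required order; nothing is violated.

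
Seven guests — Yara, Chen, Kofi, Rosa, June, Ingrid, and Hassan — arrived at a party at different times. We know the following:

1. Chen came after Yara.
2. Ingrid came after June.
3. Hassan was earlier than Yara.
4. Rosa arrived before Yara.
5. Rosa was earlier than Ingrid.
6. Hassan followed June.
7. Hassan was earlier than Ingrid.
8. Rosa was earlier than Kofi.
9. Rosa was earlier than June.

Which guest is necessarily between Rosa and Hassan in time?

June

Tracing the constraints gives Rosa → June → Hassan, so June sits after Rosa and before Hassan.
No other guest is forced both after Rosa and before Hassan.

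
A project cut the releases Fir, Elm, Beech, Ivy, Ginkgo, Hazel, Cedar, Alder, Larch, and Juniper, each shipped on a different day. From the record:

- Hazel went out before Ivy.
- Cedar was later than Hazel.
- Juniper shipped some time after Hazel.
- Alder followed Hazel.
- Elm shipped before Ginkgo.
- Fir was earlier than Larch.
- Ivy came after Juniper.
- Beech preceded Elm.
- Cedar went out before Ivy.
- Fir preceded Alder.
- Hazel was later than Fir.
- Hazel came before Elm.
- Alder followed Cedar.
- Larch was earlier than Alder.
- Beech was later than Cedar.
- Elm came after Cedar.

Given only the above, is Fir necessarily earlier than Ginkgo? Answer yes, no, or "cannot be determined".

Chain the constraints: Fir → Hazel → Elm → Ginkgo. Each link is directly stated, so Fir comes before Ginkgo.

yes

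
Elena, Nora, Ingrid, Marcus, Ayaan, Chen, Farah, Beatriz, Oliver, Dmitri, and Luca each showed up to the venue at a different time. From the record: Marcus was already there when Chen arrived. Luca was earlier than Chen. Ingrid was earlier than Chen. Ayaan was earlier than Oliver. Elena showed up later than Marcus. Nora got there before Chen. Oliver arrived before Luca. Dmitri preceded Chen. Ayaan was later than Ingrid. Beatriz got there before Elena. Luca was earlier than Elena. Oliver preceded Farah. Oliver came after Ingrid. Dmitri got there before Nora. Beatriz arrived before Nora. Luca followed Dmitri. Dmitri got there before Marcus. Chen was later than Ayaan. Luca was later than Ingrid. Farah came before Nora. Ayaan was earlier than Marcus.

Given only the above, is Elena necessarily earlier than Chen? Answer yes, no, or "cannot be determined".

No chain of stated constraints runs from Elena to Chen, and none runs from Chen to Elena either.
So the relative order of Elena and Chen is not fixed by the given facts.

cannot be determined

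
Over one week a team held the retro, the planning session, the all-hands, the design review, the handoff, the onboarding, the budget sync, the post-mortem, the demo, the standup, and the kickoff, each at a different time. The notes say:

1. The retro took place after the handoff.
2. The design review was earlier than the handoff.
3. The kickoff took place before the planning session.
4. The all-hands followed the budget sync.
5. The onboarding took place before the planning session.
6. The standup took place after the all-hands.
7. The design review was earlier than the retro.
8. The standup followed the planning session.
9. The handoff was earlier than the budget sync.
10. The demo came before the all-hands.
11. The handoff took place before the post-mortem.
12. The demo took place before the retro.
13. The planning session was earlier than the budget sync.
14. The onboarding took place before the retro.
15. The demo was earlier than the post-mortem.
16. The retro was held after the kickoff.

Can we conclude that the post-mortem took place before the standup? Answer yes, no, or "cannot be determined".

cannot be determined

No chain of stated constraints runs from the post-mortem to the standup, and none runs from the standup to the post-mortem either.
So the relative order of the post-mortem and the standup is not fixed by the given facts.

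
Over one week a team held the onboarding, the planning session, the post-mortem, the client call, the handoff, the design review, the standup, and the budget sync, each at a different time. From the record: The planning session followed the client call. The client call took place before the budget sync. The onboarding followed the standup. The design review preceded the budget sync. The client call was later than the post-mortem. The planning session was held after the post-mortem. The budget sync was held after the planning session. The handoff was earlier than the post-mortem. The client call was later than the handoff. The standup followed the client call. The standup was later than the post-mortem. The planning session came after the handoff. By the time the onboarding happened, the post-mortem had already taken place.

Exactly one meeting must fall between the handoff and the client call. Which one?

Tracing the constraints gives the handoff → the post-mortem → the client call, so the post-mortem sits after the handoff and before the client call.
No other meeting is forced both after the handoff and before the client call.

the post-mortem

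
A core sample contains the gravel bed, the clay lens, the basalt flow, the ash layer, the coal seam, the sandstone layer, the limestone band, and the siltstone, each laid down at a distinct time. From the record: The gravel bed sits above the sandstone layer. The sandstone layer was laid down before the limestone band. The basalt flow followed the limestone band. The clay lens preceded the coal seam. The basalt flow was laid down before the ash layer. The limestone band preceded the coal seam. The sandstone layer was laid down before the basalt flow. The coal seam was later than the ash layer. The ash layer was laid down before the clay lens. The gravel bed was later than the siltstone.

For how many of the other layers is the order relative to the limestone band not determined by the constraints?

Forced before the limestone band: the sandstone layer; forced after the limestone band: the ash layer, the basalt flow, the clay lens, and the coal seam.
That leaves the gravel bed and the siltstone with no forced order relative to the limestone band — 2.

2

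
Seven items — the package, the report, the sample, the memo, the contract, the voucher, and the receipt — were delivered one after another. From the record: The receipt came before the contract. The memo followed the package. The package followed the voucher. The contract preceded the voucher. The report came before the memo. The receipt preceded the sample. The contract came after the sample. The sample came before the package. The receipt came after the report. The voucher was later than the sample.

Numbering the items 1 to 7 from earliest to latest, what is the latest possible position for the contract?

4

The contract must come before the memo, the package, and the voucher — 3 items forced after it.
Everything else can be placed before the contract in some valid order, so the contract can sit as late as position 7 − 3 = 4.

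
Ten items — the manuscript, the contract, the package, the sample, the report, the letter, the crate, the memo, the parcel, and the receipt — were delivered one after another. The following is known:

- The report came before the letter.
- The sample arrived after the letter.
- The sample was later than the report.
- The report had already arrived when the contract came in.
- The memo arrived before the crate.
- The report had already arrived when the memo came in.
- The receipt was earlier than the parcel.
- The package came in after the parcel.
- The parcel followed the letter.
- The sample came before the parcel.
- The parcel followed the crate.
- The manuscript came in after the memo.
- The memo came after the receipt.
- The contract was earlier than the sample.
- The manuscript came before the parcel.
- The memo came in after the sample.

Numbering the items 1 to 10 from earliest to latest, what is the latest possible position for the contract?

4

The contract must come before the crate, the manuscript, the memo, the package, the parcel, and the sample — 6 items forced after it.
Everything else can be placed before the contract in some valid order, so the contract can sit as late as position 10 − 6 = 4.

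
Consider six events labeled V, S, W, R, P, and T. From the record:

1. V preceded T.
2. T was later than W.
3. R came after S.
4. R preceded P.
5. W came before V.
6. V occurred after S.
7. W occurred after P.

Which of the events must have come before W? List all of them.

Directly stated before W: P.
R reaches W via R → P → W.
S reaches W via S → R → P → W.

P, R, S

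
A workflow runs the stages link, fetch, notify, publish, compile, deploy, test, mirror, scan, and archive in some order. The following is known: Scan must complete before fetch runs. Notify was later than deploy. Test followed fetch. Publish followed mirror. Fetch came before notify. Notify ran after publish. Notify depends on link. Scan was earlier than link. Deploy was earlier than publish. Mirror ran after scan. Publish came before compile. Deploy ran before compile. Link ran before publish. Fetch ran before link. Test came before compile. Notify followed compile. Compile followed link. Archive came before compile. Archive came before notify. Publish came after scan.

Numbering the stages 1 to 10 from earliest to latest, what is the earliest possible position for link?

Fetch and scan must both come before link — 2 forced predecessors.
Nothing else is forced ahead of link, so its earliest slot is position 2 + 1 = 3.

3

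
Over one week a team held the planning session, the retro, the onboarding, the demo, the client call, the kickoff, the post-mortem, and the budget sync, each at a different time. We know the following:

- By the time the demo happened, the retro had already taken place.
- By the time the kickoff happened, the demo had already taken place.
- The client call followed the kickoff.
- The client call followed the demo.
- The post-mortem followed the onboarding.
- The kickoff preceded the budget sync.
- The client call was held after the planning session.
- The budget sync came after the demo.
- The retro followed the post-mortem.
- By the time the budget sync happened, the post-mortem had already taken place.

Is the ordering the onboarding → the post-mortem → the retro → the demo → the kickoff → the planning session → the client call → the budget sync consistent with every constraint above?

Check each stated constraint against the proposed order — e.g. the demo is ahead of the budget sync; the post-mortem is ahead of the budget sync. Every pair is in the required order; nothing is violated.

yes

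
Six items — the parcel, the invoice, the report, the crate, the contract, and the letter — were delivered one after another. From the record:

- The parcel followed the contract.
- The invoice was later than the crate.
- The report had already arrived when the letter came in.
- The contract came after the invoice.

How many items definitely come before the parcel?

3

Directly stated before the parcel: the contract.
The crate reaches the parcel via the crate → the invoice → the contract → the parcel.
The invoice reaches the parcel via the invoice → the contract → the parcel.
That's the contract, the crate, and the invoice — 3 in all.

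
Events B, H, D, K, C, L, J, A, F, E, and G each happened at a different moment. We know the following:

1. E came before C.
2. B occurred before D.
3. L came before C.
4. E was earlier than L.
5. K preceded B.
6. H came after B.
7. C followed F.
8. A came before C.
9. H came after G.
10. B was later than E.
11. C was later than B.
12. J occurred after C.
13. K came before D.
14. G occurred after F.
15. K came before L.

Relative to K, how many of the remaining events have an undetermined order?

Forced after K: B, C, D, H, J, and L.
That leaves A, E, F, and G with no forced order relative to K — 4.

4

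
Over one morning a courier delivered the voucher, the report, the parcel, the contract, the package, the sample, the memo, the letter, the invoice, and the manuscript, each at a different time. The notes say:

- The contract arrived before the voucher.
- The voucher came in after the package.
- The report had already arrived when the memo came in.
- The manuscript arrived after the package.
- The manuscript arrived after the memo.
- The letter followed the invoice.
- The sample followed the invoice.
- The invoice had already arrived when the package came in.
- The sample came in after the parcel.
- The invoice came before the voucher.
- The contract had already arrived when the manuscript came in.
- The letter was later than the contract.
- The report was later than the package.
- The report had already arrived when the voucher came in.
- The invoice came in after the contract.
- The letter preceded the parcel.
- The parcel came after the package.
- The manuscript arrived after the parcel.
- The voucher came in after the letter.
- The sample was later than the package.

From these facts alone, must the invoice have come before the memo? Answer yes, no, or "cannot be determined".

Chain the constraints: the invoice → the package → the report → the memo. Each link is directly stated, so the invoice comes before the memo.

yes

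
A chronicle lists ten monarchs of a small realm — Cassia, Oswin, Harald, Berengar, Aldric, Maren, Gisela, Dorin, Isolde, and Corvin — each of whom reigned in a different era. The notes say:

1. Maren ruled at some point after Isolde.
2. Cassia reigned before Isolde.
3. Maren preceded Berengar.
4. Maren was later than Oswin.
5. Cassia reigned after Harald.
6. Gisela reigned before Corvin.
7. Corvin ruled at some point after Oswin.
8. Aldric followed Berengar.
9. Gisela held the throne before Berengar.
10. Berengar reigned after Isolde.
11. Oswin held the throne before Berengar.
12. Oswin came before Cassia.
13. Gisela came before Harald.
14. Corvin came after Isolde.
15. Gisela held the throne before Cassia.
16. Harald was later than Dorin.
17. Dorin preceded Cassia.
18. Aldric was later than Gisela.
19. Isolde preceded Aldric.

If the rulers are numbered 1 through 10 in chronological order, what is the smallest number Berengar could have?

8

Cassia, Dorin, Gisela, Harald, Isolde, Maren, and Oswin must all come before Berengar — 7 forced predecessors.
Nothing else is forced ahead of Berengar, so their earliest slot is position 7 + 1 = 8.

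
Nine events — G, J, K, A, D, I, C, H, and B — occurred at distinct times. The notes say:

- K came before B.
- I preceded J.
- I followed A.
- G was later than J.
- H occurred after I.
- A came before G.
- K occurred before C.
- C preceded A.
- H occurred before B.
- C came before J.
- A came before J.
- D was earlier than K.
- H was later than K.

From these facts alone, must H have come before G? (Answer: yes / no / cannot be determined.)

cannot be determined

No chain of stated constraints runs from H to G, and none runs from G to H either.
So the relative order of H and G is not fixed by the given facts.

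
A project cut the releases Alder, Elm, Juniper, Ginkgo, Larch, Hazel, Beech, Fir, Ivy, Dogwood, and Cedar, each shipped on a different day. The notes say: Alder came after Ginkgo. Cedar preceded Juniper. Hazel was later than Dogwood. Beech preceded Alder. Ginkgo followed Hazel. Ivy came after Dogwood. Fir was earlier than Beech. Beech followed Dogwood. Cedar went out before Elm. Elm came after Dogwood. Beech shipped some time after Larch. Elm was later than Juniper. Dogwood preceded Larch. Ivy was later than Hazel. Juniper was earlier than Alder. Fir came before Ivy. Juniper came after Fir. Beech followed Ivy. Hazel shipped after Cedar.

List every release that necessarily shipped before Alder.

Directly stated before Alder: Beech, Ginkgo, and Juniper.
Cedar reaches Alder via Cedar → Juniper → Alder.
Dogwood reaches Alder via Dogwood → Beech → Alder.
Fir reaches Alder via Fir → Juniper → Alder.
Likewise Hazel, Ivy, and Larch each reach Alder by chaining the stated constraints.
No chain forces Elm ahead of Alder.

Beech, Cedar, Dogwood, Fir, Ginkgo, Hazel, Ivy, Juniper, Larch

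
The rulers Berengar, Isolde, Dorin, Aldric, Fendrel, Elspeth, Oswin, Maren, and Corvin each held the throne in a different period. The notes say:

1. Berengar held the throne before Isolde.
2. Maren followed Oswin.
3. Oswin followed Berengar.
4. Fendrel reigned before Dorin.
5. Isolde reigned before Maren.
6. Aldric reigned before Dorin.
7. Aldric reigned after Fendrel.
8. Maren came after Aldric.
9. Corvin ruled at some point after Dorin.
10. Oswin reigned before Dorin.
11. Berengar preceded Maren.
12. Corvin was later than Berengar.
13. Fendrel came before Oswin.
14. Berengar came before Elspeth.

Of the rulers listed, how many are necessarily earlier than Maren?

Directly stated before Maren: Aldric, Berengar, Isolde, and Oswin.
Fendrel reaches Maren via Fendrel → Aldric → Maren.
That's Aldric, Berengar, Fendrel, Isolde, and Oswin — 5 in all.

5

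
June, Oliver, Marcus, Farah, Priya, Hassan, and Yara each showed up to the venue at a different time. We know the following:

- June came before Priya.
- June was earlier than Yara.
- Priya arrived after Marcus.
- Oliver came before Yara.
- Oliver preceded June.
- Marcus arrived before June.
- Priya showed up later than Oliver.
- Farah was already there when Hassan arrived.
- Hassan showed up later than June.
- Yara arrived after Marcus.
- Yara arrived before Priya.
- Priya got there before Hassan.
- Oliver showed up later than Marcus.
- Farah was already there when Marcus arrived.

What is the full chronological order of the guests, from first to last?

The constraints fix every adjacent pair, so only one ordering works:
Farah → Marcus → Oliver → June → Yara → Priya → Hassan.

Farah, Marcus, Oliver, June, Yara, Priya, Hassan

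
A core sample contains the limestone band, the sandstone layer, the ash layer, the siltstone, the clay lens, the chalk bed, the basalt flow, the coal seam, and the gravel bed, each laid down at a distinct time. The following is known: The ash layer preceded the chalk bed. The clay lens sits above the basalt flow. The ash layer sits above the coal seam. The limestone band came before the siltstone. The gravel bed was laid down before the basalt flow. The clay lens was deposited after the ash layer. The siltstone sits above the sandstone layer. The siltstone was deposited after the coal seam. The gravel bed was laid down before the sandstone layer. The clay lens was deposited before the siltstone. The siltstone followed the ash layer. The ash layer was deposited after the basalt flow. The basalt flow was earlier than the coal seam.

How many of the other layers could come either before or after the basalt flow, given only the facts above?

Forced before the basalt flow: the gravel bed; forced after the basalt flow: the ash layer, the chalk bed, the clay lens, the coal seam, and the siltstone.
That leaves the limestone band and the sandstone layer with no forced order relative to the basalt flow — 2.

2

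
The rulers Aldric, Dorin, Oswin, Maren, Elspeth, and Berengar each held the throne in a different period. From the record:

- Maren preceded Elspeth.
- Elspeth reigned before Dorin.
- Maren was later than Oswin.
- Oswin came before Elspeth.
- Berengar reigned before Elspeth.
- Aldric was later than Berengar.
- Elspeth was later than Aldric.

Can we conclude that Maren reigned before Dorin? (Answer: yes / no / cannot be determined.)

Chain the constraints: Maren → Elspeth → Dorin. Each link is directly stated, so Maren comes before Dorin.

yes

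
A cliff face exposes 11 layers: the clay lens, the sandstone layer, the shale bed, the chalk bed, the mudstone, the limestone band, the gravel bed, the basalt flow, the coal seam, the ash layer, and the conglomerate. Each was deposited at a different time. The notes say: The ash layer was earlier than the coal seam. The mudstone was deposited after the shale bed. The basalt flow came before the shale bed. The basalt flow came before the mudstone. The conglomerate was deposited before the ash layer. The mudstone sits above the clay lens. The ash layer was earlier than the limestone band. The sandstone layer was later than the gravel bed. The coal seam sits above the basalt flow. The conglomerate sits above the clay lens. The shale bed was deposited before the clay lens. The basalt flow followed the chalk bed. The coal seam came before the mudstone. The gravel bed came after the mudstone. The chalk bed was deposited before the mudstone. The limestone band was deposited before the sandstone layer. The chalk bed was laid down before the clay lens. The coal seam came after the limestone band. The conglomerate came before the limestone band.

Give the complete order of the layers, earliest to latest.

the chalk bed, the basalt flow, the shale bed, the clay lens, the conglomerate, the ash layer, the limestone band, the coal seam, the mudstone, the gravel bed, the sandstone layer

The constraints fix every adjacent pair, so only one ordering works:
the chalk bed → the basalt flow → the shale bed → the clay lens → the conglomerate → the ash layer → the limestone band → the coal seam → the mudstone → the gravel bed → the sandstone layer.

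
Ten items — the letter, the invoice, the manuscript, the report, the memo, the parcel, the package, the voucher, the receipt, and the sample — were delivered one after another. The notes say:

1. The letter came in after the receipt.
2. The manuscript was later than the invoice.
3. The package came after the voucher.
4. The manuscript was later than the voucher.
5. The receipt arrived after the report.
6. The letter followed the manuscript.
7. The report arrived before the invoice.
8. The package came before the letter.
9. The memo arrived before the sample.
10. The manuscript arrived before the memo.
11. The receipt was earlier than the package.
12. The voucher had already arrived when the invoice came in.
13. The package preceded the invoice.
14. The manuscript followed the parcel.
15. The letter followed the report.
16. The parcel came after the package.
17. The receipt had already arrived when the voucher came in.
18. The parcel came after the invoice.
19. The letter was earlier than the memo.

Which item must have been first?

the report

The report has a chain of constraints placing it before every other item, so the report must be first.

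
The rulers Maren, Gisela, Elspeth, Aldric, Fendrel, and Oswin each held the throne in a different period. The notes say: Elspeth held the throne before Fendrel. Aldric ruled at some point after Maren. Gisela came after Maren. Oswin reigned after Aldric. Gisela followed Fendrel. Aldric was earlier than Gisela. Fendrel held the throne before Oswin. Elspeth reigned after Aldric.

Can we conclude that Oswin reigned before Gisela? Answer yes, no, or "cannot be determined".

No chain of stated constraints runs from Oswin to Gisela, and none runs from Gisela to Oswin either.
So the relative order of Oswin and Gisela is not fixed by the given facts.

cannot be determined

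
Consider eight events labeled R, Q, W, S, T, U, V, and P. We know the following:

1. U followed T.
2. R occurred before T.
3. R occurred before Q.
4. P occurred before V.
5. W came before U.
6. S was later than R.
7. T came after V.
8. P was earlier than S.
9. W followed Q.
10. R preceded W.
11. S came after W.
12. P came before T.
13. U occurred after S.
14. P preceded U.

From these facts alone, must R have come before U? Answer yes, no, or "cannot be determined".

yes

Chain the constraints: R → S → U. Each link is directly stated, so R comes before U.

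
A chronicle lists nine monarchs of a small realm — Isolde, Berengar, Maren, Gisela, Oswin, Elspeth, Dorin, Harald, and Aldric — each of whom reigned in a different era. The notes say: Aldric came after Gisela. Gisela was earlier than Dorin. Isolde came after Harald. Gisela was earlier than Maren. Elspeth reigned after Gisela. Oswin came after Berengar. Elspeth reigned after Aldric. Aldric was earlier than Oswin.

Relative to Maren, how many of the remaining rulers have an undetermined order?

Forced before Maren: Gisela.
That leaves Aldric, Berengar, Dorin, Elspeth, Harald, Isolde, and Oswin with no forced order relative to Maren — 7.

7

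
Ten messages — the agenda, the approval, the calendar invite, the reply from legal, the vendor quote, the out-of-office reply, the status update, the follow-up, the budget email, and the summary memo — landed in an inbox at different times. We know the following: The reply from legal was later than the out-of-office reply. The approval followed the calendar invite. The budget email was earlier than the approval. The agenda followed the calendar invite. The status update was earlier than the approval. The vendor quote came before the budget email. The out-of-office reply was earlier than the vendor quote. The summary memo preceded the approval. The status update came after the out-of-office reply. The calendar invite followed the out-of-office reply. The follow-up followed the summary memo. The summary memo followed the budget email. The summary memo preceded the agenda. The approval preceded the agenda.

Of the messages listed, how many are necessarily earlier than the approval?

Directly stated before the approval: the budget email, the calendar invite, the status update, and the summary memo.
The out-of-office reply reaches the approval via the out-of-office reply → the calendar invite → the approval.
The vendor quote reaches the approval via the vendor quote → the budget email → the approval.
That's the budget email, the calendar invite, the out-of-office reply, the status update, the summary memo, and the vendor quote — 6 in all.

6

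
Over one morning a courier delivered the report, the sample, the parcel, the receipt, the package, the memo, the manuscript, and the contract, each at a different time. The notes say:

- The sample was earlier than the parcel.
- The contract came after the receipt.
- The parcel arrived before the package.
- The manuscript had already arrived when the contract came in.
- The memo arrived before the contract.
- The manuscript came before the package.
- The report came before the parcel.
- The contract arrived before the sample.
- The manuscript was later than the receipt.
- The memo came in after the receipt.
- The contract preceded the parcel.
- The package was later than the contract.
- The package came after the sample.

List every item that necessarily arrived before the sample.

Directly stated before the sample: the contract.
The manuscript reaches the sample via the manuscript → the contract → the sample.
The memo reaches the sample via the memo → the contract → the sample.
The receipt reaches the sample via the receipt → the contract → the sample.

the contract, the manuscript, the memo, the receipt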